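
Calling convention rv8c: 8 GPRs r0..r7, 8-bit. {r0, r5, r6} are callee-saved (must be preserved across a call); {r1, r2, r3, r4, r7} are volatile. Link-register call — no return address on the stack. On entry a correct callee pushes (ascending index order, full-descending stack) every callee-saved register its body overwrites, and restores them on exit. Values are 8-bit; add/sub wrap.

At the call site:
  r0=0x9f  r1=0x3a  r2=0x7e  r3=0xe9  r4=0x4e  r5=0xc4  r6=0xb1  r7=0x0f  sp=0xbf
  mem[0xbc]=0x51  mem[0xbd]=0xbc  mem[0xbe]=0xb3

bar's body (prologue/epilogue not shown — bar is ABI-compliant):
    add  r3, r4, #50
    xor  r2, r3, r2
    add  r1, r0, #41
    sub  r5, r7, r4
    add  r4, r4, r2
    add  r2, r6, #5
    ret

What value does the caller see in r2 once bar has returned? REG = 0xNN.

prologue: push r5 → mem[0xbe]=0xc4, sp=0xbe
body[0] add  r3, r4, #50 → r3=0x80
body[1] xor  r2, r3, r2 → r2=0xfe
body[2] add  r1, r0, #41 → r1=0xc8
body[3] sub  r5, r7, r4 → r5=0xc1
body[4] add  r4, r4, r2 → r4=0x4c
body[5] add  r2, r6, #5 → r2=0xb6
epilogue: pop r5=0xc4, sp=0xbf
r2 is caller-saved → body value

REG = 0xb6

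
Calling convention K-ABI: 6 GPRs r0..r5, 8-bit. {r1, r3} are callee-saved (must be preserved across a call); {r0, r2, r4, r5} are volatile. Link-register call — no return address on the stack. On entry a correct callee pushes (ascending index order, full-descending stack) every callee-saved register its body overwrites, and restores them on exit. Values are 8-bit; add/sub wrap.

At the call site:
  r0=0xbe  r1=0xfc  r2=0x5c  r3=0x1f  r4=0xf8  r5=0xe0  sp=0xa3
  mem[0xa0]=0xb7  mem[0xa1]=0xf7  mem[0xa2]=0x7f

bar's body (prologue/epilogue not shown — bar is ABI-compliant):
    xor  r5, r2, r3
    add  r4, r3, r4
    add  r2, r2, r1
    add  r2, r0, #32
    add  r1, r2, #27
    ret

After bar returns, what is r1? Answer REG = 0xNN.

prologue: push r1 -> mem[0xa2]=0xfc, sp=0xa2
body[0] xor  r5, r2, r3 -> r5=0x43
body[1] add  r4, r3, r4 -> r4=0x17
body[2] add  r2, r2, r1 -> r2=0x58
body[3] add  r2, r0, #32 -> r2=0xde
body[4] add  r1, r2, #27 -> r1=0xf9
epilogue: pop r1=0xfc, sp=0xa3
r1 is callee-saved -> restored

REG = 0xfc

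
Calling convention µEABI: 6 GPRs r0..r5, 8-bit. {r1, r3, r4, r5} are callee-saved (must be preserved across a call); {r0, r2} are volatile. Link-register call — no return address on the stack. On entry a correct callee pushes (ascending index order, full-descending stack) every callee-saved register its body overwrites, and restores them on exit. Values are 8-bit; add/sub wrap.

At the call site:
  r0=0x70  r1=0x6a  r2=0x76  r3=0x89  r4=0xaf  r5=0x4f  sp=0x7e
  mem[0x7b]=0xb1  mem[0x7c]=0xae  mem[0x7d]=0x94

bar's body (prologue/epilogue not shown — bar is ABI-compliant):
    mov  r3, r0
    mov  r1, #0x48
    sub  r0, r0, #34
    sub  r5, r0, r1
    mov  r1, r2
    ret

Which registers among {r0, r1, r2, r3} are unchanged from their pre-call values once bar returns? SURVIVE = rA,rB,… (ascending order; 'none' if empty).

SURVIVE = r1,r2,r3

prologue: push r1 → mem[0x7d]=0x6a, sp=0x7d
prologue: push r3 → mem[0x7c]=0x89, sp=0x7c
prologue: push r5 → mem[0x7b]=0x4f, sp=0x7b
body[0] mov  r3, r0 → r3=0x70
body[1] mov  r1, #0x48 → r1=0x48
body[2] sub  r0, r0, #34 → r0=0x4e
body[3] sub  r5, r0, r1 → r5=0x06
body[4] mov  r1, r2 → r1=0x76
epilogue: pop r5=0x4f, sp=0x7c
epilogue: pop r3=0x89, sp=0x7d
epilogue: pop r1=0x6a, sp=0x7e
r0: caller-saved, written=True
r1: callee-saved, written=True
r2: caller-saved, written=False
r3: callee-saved, written=True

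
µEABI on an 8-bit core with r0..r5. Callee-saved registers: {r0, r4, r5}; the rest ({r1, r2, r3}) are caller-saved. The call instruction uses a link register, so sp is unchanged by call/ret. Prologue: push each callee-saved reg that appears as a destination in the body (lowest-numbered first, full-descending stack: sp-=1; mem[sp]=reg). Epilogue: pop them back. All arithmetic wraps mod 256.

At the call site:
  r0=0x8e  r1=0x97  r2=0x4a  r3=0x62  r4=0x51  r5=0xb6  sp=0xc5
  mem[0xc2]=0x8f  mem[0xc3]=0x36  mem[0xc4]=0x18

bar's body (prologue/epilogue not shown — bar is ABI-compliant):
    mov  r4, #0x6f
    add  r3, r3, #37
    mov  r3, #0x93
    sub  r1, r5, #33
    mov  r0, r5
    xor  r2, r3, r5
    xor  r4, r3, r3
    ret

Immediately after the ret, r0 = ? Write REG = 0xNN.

REG = 0x8e

prologue: push r0 -> mem[0xc4]=0x8e, sp=0xc4
prologue: push r4 -> mem[0xc3]=0x51, sp=0xc3
body[0] mov  r4, #0x6f -> r4=0x6f
body[1] add  r3, r3, #37 -> r3=0x87
body[2] mov  r3, #0x93 -> r3=0x93
body[3] sub  r1, r5, #33 -> r1=0x95
body[4] mov  r0, r5 -> r0=0xb6
body[5] xor  r2, r3, r5 -> r2=0x25
body[6] xor  r4, r3, r3 -> r4=0x00
epilogue: pop r4=0x51, sp=0xc4
epilogue: pop r0=0x8e, sp=0xc5
r0 is callee-saved -> restored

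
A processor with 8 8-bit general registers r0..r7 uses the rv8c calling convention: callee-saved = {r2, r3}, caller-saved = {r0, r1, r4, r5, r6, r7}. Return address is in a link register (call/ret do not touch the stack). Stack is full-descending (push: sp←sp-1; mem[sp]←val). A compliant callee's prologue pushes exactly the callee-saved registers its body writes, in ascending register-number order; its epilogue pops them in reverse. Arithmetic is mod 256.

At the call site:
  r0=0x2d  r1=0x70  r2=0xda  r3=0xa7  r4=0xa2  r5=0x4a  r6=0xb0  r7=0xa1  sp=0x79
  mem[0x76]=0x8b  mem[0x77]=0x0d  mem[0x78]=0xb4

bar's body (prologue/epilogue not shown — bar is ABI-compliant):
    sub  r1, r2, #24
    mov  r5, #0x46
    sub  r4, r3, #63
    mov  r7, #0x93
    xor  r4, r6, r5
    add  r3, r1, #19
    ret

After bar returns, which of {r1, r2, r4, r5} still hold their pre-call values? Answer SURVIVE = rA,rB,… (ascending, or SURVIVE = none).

SURVIVE = r2

prologue: push r3 -> mem[0x78]=0xa7, sp=0x78
body[0] sub  r1, r2, #24 -> r1=0xc2
body[1] mov  r5, #0x46 -> r5=0x46
body[2] sub  r4, r3, #63 -> r4=0x68
body[3] mov  r7, #0x93 -> r7=0x93
body[4] xor  r4, r6, r5 -> r4=0xf6
body[5] add  r3, r1, #19 -> r3=0xd5
epilogue: pop r3=0xa7, sp=0x79
r1: caller-saved, written=True
r2: callee-saved, written=False
r4: caller-saved, written=True
r5: caller-saved, written=True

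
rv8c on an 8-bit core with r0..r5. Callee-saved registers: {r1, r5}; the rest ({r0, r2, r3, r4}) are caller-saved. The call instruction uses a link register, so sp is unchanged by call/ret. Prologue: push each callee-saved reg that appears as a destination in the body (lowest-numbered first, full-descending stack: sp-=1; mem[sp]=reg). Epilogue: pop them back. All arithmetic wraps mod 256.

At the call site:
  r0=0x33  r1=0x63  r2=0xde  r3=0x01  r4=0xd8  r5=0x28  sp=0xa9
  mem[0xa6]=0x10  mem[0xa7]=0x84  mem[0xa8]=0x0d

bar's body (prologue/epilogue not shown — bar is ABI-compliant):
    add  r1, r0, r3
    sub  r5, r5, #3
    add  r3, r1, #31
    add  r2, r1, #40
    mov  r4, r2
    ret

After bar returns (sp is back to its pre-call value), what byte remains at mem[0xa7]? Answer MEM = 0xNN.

MEM = 0x28

prologue: push r1 -> mem[0xa8]=0x63, sp=0xa8
prologue: push r5 -> mem[0xa7]=0x28, sp=0xa7
body[0] add  r1, r0, r3 -> r1=0x34
body[1] sub  r5, r5, #3 -> r5=0x25
body[2] add  r3, r1, #31 -> r3=0x53
body[3] add  r2, r1, #40 -> r2=0x5c
body[4] mov  r4, r2 -> r4=0x5c
epilogue: pop r5=0x28, sp=0xa8
epilogue: pop r1=0x63, sp=0xa9
prologue pushed ['r1', 'r5'] at ['0xa8', '0xa7']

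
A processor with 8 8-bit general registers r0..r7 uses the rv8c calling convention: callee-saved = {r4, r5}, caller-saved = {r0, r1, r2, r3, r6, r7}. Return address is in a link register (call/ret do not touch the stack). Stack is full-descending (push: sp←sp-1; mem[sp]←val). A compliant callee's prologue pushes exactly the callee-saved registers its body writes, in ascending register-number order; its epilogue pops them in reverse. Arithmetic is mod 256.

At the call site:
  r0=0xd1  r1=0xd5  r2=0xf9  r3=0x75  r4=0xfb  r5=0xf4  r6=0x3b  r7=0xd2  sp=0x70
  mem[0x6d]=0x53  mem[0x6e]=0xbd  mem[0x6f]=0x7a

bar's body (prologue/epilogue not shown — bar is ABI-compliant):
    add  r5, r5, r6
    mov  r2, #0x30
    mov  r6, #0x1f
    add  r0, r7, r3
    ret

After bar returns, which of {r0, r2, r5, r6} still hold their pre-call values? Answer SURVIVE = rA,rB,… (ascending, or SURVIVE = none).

SURVIVE = r5

prologue: push r5 -> mem[0x6f]=0xf4, sp=0x6f
body[0] add  r5, r5, r6 -> r5=0x2f
body[1] mov  r2, #0x30 -> r2=0x30
body[2] mov  r6, #0x1f -> r6=0x1f
body[3] add  r0, r7, r3 -> r0=0x47
epilogue: pop r5=0xf4, sp=0x70
r0: caller-saved, written=True
r2: caller-saved, written=True
r5: callee-saved, written=True
r6: caller-saved, written=True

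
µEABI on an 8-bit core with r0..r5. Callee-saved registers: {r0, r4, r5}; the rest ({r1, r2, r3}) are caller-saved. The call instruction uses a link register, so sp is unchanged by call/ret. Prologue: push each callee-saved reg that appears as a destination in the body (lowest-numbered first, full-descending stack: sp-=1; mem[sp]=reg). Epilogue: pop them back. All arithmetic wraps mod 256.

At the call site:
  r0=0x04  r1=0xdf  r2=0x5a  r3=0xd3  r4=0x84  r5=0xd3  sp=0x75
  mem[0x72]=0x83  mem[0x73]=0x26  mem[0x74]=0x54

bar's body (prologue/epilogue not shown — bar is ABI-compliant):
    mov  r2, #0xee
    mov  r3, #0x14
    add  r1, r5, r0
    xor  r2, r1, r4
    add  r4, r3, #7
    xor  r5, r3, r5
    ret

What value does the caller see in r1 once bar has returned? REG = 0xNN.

REG = 0xd7

prologue: push r4 → mem[0x74]=0x84, sp=0x74
prologue: push r5 → mem[0x73]=0xd3, sp=0x73
body[0] mov  r2, #0xee → r2=0xee
body[1] mov  r3, #0x14 → r3=0x14
body[2] add  r1, r5, r0 → r1=0xd7
body[3] xor  r2, r1, r4 → r2=0x53
body[4] add  r4, r3, #7 → r4=0x1b
body[5] xor  r5, r3, r5 → r5=0xc7
epilogue: pop r5=0xd3, sp=0x74
epilogue: pop r4=0x84, sp=0x75
r1 is caller-saved → body value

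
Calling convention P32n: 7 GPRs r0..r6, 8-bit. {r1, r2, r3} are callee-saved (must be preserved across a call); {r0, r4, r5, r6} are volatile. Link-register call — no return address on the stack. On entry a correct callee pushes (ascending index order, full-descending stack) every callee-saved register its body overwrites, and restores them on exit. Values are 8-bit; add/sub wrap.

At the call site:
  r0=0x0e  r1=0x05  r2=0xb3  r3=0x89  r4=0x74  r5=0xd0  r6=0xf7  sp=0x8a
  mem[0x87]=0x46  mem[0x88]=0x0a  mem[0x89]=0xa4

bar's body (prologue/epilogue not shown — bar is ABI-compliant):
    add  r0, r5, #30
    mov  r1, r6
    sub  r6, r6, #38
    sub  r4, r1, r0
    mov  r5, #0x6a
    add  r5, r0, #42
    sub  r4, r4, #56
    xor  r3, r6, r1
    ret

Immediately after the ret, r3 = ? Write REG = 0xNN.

REG = 0x89

prologue: push r1 -> mem[0x89]=0x05, sp=0x89
prologue: push r3 -> mem[0x88]=0x89, sp=0x88
body[0] add  r0, r5, #30 -> r0=0xee
body[1] mov  r1, r6 -> r1=0xf7
body[2] sub  r6, r6, #38 -> r6=0xd1
body[3] sub  r4, r1, r0 -> r4=0x09
body[4] mov  r5, #0x6a -> r5=0x6a
body[5] add  r5, r0, #42 -> r5=0x18
body[6] sub  r4, r4, #56 -> r4=0xd1
body[7] xor  r3, r6, r1 -> r3=0x26
epilogue: pop r3=0x89, sp=0x89
epilogue: pop r1=0x05, sp=0x8a
r3 is callee-saved -> restored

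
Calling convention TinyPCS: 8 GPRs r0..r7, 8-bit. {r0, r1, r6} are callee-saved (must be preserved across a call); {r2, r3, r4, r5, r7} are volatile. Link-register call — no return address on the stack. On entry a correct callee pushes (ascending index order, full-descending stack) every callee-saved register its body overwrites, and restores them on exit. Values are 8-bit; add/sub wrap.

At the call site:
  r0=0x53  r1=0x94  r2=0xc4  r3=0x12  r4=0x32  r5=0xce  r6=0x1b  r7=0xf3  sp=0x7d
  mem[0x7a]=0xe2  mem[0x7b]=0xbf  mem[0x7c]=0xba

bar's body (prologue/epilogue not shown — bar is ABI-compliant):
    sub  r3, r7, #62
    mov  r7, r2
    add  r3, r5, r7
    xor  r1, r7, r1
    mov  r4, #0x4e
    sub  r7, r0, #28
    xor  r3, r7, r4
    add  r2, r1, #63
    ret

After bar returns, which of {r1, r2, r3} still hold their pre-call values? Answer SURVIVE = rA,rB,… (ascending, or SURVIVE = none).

SURVIVE = r1

prologue: push r1 → mem[0x7c]=0x94, sp=0x7c
body[0] sub  r3, r7, #62 → r3=0xb5
body[1] mov  r7, r2 → r7=0xc4
body[2] add  r3, r5, r7 → r3=0x92
body[3] xor  r1, r7, r1 → r1=0x50
body[4] mov  r4, #0x4e → r4=0x4e
body[5] sub  r7, r0, #28 → r7=0x37
body[6] xor  r3, r7, r4 → r3=0x79
body[7] add  r2, r1, #63 → r2=0x8f
epilogue: pop r1=0x94, sp=0x7d
r1: callee-saved, written=True
r2: caller-saved, written=True
r3: caller-saved, written=True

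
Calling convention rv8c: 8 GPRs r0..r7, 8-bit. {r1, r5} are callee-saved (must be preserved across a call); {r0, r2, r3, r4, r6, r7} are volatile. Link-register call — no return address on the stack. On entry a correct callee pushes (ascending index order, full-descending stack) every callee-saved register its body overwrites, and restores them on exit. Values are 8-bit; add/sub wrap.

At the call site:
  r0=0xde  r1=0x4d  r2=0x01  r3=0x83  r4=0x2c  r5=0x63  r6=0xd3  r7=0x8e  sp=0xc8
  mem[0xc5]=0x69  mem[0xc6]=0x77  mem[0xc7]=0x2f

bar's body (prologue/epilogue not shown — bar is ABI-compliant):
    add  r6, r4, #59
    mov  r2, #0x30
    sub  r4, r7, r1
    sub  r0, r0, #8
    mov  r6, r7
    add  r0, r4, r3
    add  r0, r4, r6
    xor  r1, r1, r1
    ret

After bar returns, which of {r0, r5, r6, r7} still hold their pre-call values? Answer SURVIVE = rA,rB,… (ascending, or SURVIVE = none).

SURVIVE = r5,r7

prologue: push r1 → mem[0xc7]=0x4d, sp=0xc7
body[0] add  r6, r4, #59 → r6=0x67
body[1] mov  r2, #0x30 → r2=0x30
body[2] sub  r4, r7, r1 → r4=0x41
body[3] sub  r0, r0, #8 → r0=0xd6
body[4] mov  r6, r7 → r6=0x8e
body[5] add  r0, r4, r3 → r0=0xc4
body[6] add  r0, r4, r6 → r0=0xcf
body[7] xor  r1, r1, r1 → r1=0x00
epilogue: pop r1=0x4d, sp=0xc8
r0: caller-saved, written=True
r5: callee-saved, written=False
r6: caller-saved, written=True
r7: caller-saved, written=False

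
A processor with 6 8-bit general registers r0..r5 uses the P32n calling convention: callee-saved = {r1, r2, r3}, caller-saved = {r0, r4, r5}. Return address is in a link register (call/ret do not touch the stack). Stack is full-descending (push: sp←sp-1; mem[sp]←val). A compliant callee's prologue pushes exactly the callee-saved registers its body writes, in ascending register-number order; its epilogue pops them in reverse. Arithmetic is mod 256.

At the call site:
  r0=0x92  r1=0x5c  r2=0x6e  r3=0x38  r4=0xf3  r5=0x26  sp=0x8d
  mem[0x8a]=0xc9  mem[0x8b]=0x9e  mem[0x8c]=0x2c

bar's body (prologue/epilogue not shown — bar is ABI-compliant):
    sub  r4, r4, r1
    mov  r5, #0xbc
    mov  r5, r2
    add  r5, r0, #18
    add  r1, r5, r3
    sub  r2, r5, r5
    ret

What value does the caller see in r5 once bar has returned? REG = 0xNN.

REG = 0xa4

prologue: push r1 → mem[0x8c]=0x5c, sp=0x8c
prologue: push r2 → mem[0x8b]=0x6e, sp=0x8b
body[0] sub  r4, r4, r1 → r4=0x97
body[1] mov  r5, #0xbc → r5=0xbc
body[2] mov  r5, r2 → r5=0x6e
body[3] add  r5, r0, #18 → r5=0xa4
body[4] add  r1, r5, r3 → r1=0xdc
body[5] sub  r2, r5, r5 → r2=0x00
epilogue: pop r2=0x6e, sp=0x8c
epilogue: pop r1=0x5c, sp=0x8d
r5 is caller-saved → body value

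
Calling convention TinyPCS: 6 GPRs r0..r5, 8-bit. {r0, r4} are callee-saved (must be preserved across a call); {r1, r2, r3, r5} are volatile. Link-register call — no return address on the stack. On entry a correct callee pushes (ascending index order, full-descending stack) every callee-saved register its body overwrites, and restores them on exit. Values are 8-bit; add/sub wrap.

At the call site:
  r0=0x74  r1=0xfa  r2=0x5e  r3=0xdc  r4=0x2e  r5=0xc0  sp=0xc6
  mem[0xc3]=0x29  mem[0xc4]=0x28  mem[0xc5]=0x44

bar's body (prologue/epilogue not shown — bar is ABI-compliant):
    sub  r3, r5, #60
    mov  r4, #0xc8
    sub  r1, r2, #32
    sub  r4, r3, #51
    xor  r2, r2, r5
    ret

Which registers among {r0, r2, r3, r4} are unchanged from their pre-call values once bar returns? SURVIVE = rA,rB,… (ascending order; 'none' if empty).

SURVIVE = r0,r4

prologue: push r4 → mem[0xc5]=0x2e, sp=0xc5
body[0] sub  r3, r5, #60 → r3=0x84
body[1] mov  r4, #0xc8 → r4=0xc8
body[2] sub  r1, r2, #32 → r1=0x3e
body[3] sub  r4, r3, #51 → r4=0x51
body[4] xor  r2, r2, r5 → r2=0x9e
epilogue: pop r4=0x2e, sp=0xc6
r0: callee-saved, written=False
r2: caller-saved, written=True
r3: caller-saved, written=True
r4: callee-saved, written=True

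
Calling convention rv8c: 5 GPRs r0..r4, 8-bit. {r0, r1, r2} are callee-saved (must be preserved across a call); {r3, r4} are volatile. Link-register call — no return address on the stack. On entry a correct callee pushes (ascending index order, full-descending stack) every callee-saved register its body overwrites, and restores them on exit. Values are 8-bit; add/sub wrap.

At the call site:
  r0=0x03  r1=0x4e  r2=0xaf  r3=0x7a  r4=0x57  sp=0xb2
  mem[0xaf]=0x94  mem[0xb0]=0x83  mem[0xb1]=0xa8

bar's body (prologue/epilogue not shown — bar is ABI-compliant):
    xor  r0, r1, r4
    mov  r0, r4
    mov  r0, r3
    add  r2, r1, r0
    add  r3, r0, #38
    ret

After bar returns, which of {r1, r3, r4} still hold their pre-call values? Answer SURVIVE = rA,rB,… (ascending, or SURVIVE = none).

prologue: push r0 → mem[0xb1]=0x03, sp=0xb1
prologue: push r2 → mem[0xb0]=0xaf, sp=0xb0
body[0] xor  r0, r1, r4 → r0=0x19
body[1] mov  r0, r4 → r0=0x57
body[2] mov  r0, r3 → r0=0x7a
body[3] add  r2, r1, r0 → r2=0xc8
body[4] add  r3, r0, #38 → r3=0xa0
epilogue: pop r2=0xaf, sp=0xb1
epilogue: pop r0=0x03, sp=0xb2
r1: callee-saved, written=False
r3: caller-saved, written=True
r4: caller-saved, written=False

SURVIVE = r1,r4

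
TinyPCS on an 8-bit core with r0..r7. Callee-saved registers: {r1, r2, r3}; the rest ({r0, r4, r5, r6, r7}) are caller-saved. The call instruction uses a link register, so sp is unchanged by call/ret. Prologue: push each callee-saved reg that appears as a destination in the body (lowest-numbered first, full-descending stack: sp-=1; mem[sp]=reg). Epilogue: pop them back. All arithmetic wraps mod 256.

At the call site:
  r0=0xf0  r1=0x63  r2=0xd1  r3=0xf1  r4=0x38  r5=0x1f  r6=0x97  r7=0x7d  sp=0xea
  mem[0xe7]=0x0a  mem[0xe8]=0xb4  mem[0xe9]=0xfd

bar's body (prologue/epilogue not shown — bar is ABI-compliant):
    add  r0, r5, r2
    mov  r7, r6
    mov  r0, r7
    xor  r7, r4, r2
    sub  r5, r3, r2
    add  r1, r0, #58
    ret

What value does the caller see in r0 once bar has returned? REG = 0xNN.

REG = 0x97

prologue: push r1 → mem[0xe9]=0x63, sp=0xe9
body[0] add  r0, r5, r2 → r0=0xf0
body[1] mov  r7, r6 → r7=0x97
body[2] mov  r0, r7 → r0=0x97
body[3] xor  r7, r4, r2 → r7=0xe9
body[4] sub  r5, r3, r2 → r5=0x20
body[5] add  r1, r0, #58 → r1=0xd1
epilogue: pop r1=0x63, sp=0xea
r0 is caller-saved → body value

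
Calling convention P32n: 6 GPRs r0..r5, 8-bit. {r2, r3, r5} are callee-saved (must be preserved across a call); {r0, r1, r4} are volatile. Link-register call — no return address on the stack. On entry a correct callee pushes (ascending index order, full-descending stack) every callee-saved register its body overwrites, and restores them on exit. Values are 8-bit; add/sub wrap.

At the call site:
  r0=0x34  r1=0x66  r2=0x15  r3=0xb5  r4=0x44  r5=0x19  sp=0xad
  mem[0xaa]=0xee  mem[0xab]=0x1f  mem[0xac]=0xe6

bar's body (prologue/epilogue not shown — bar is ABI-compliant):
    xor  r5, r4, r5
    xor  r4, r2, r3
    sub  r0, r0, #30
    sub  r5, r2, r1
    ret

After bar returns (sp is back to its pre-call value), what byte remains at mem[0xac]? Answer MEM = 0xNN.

prologue: push r5 -> mem[0xac]=0x19, sp=0xac
body[0] xor  r5, r4, r5 -> r5=0x5d
body[1] xor  r4, r2, r3 -> r4=0xa0
body[2] sub  r0, r0, #30 -> r0=0x16
body[3] sub  r5, r2, r1 -> r5=0xaf
epilogue: pop r5=0x19, sp=0xad
prologue pushed ['r5'] at ['0xac']

MEM = 0x19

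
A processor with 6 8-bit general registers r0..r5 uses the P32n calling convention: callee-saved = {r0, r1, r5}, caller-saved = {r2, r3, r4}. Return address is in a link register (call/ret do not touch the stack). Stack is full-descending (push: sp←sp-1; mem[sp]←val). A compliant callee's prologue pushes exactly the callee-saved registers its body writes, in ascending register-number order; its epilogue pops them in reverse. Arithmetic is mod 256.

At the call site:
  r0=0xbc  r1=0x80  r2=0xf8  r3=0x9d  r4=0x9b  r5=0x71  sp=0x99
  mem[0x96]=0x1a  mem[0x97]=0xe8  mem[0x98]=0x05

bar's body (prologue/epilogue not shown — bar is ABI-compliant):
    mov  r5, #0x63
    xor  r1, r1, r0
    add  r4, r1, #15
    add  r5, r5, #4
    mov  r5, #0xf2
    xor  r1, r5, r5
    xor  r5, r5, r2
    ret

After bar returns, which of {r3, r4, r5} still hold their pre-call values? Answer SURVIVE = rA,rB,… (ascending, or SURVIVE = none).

prologue: push r1 -> mem[0x98]=0x80, sp=0x98
prologue: push r5 -> mem[0x97]=0x71, sp=0x97
body[0] mov  r5, #0x63 -> r5=0x63
body[1] xor  r1, r1, r0 -> r1=0x3c
body[2] add  r4, r1, #15 -> r4=0x4b
body[3] add  r5, r5, #4 -> r5=0x67
body[4] mov  r5, #0xf2 -> r5=0xf2
body[5] xor  r1, r5, r5 -> r1=0x00
body[6] xor  r5, r5, r2 -> r5=0x0a
epilogue: pop r5=0x71, sp=0x98
epilogue: pop r1=0x80, sp=0x99
r3: caller-saved, written=False
r4: caller-saved, written=True
r5: callee-saved, written=True

SURVIVE = r3,r5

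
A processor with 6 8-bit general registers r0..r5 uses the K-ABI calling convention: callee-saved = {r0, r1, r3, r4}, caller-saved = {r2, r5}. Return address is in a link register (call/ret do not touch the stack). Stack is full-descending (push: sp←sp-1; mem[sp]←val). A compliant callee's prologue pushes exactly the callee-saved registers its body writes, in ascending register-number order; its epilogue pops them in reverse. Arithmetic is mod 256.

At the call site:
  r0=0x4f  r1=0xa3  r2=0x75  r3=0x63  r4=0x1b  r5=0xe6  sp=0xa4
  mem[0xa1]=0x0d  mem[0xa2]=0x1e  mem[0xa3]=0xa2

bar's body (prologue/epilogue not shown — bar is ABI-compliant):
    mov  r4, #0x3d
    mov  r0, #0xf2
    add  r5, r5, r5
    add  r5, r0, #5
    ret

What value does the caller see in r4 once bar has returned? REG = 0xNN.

REG = 0x1b

prologue: push r0 → mem[0xa3]=0x4f, sp=0xa3
prologue: push r4 → mem[0xa2]=0x1b, sp=0xa2
body[0] mov  r4, #0x3d → r4=0x3d
body[1] mov  r0, #0xf2 → r0=0xf2
body[2] add  r5, r5, r5 → r5=0xcc
body[3] add  r5, r0, #5 → r5=0xf7
epilogue: pop r4=0x1b, sp=0xa3
epilogue: pop r0=0x4f, sp=0xa4
r4 is callee-saved → restored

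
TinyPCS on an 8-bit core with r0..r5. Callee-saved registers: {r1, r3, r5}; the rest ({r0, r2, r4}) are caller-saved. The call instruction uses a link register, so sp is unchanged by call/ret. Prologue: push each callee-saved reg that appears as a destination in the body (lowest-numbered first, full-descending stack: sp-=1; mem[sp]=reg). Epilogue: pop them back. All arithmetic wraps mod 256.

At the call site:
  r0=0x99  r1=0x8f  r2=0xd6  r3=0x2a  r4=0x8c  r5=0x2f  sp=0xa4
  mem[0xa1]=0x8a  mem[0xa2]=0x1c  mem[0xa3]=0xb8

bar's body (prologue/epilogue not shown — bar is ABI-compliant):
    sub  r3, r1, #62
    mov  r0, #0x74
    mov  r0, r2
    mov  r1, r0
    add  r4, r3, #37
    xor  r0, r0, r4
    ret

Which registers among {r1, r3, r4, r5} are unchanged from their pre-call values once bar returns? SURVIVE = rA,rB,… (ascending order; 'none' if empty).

SURVIVE = r1,r3,r5

prologue: push r1 → mem[0xa3]=0x8f, sp=0xa3
prologue: push r3 → mem[0xa2]=0x2a, sp=0xa2
body[0] sub  r3, r1, #62 → r3=0x51
body[1] mov  r0, #0x74 → r0=0x74
body[2] mov  r0, r2 → r0=0xd6
body[3] mov  r1, r0 → r1=0xd6
body[4] add  r4, r3, #37 → r4=0x76
body[5] xor  r0, r0, r4 → r0=0xa0
epilogue: pop r3=0x2a, sp=0xa3
epilogue: pop r1=0x8f, sp=0xa4
r1: callee-saved, written=True
r3: callee-saved, written=True
r4: caller-saved, written=True
r5: callee-saved, written=False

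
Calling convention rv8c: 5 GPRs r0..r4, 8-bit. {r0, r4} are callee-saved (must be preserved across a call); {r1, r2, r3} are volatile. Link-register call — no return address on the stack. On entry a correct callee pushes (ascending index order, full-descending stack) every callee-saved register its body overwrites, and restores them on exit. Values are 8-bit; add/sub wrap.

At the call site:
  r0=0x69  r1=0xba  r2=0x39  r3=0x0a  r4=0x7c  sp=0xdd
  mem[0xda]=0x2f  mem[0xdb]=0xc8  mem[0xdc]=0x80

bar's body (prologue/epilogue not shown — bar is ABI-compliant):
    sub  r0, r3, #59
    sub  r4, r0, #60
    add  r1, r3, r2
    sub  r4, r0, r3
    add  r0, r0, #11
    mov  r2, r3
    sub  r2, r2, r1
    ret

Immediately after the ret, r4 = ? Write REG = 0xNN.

prologue: push r0 -> mem[0xdc]=0x69, sp=0xdc
prologue: push r4 -> mem[0xdb]=0x7c, sp=0xdb
body[0] sub  r0, r3, #59 -> r0=0xcf
body[1] sub  r4, r0, #60 -> r4=0x93
body[2] add  r1, r3, r2 -> r1=0x43
body[3] sub  r4, r0, r3 -> r4=0xc5
body[4] add  r0, r0, #11 -> r0=0xda
body[5] mov  r2, r3 -> r2=0x0a
body[6] sub  r2, r2, r1 -> r2=0xc7
epilogue: pop r4=0x7c, sp=0xdc
epilogue: pop r0=0x69, sp=0xdd
r4 is callee-saved -> restored

REG = 0x7c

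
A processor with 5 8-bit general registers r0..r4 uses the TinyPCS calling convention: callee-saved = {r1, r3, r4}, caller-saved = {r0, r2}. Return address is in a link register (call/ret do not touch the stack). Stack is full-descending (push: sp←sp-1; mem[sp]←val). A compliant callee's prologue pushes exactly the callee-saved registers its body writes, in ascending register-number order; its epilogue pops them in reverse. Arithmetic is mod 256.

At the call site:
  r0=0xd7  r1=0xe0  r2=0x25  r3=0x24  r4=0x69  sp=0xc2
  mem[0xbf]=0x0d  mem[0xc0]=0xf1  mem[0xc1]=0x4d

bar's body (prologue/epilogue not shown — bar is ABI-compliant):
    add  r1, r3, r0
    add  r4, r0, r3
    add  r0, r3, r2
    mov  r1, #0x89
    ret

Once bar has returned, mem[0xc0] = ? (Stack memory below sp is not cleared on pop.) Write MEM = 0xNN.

prologue: push r1 -> mem[0xc1]=0xe0, sp=0xc1
prologue: push r4 -> mem[0xc0]=0x69, sp=0xc0
body[0] add  r1, r3, r0 -> r1=0xfb
body[1] add  r4, r0, r3 -> r4=0xfb
body[2] add  r0, r3, r2 -> r0=0x49
body[3] mov  r1, #0x89 -> r1=0x89
epilogue: pop r4=0x69, sp=0xc1
epilogue: pop r1=0xe0, sp=0xc2
prologue pushed ['r1', 'r4'] at ['0xc1', '0xc0']

MEM = 0x69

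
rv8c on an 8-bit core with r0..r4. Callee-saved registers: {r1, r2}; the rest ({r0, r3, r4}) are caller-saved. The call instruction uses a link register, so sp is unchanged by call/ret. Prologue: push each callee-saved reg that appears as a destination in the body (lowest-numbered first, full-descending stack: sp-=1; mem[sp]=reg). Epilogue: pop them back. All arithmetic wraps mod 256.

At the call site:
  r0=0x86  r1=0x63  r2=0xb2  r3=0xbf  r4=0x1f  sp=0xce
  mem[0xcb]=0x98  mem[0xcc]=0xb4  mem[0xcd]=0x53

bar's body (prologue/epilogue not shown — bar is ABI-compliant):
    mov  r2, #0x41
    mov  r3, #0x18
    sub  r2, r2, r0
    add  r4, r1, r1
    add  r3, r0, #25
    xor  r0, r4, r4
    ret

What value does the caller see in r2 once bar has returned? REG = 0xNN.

REG = 0xb2

prologue: push r2 -> mem[0xcd]=0xb2, sp=0xcd
body[0] mov  r2, #0x41 -> r2=0x41
body[1] mov  r3, #0x18 -> r3=0x18
body[2] sub  r2, r2, r0 -> r2=0xbb
body[3] add  r4, r1, r1 -> r4=0xc6
body[4] add  r3, r0, #25 -> r3=0x9f
body[5] xor  r0, r4, r4 -> r0=0x00
epilogue: pop r2=0xb2, sp=0xce
r2 is callee-saved -> restored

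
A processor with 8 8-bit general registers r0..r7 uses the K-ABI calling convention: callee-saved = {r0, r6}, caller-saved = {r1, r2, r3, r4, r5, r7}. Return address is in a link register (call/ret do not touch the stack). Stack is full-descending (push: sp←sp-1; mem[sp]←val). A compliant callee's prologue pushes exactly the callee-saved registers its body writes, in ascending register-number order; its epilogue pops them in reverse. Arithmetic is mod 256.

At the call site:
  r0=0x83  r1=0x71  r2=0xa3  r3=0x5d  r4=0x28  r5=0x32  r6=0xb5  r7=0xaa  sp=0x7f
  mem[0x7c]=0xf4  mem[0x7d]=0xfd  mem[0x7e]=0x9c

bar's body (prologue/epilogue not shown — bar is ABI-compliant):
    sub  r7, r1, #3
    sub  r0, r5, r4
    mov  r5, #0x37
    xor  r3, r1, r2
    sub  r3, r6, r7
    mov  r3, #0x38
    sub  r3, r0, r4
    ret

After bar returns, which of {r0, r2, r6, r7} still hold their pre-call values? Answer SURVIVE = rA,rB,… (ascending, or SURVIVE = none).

SURVIVE = r0,r2,r6

prologue: push r0 -> mem[0x7e]=0x83, sp=0x7e
body[0] sub  r7, r1, #3 -> r7=0x6e
body[1] sub  r0, r5, r4 -> r0=0x0a
body[2] mov  r5, #0x37 -> r5=0x37
body[3] xor  r3, r1, r2 -> r3=0xd2
body[4] sub  r3, r6, r7 -> r3=0x47
body[5] mov  r3, #0x38 -> r3=0x38
body[6] sub  r3, r0, r4 -> r3=0xe2
epilogue: pop r0=0x83, sp=0x7f
r0: callee-saved, written=True
r2: caller-saved, written=False
r6: callee-saved, written=False
r7: caller-saved, written=True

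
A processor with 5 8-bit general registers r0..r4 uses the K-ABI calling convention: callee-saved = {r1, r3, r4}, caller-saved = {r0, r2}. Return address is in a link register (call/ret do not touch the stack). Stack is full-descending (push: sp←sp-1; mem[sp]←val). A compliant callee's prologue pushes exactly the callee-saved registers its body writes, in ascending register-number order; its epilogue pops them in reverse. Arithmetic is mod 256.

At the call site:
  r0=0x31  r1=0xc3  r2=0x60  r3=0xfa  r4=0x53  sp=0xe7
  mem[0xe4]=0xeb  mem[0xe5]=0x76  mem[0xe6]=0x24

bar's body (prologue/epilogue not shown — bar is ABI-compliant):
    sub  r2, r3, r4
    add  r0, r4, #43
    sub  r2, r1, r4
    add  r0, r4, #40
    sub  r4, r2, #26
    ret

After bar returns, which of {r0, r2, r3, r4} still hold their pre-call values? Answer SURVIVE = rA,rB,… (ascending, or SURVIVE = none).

SURVIVE = r3,r4

prologue: push r4 -> mem[0xe6]=0x53, sp=0xe6
body[0] sub  r2, r3, r4 -> r2=0xa7
body[1] add  r0, r4, #43 -> r0=0x7e
body[2] sub  r2, r1, r4 -> r2=0x70
body[3] add  r0, r4, #40 -> r0=0x7b
body[4] sub  r4, r2, #26 -> r4=0x56
epilogue: pop r4=0x53, sp=0xe7
r0: caller-saved, written=True
r2: caller-saved, written=True
r3: callee-saved, written=False
r4: callee-saved, written=True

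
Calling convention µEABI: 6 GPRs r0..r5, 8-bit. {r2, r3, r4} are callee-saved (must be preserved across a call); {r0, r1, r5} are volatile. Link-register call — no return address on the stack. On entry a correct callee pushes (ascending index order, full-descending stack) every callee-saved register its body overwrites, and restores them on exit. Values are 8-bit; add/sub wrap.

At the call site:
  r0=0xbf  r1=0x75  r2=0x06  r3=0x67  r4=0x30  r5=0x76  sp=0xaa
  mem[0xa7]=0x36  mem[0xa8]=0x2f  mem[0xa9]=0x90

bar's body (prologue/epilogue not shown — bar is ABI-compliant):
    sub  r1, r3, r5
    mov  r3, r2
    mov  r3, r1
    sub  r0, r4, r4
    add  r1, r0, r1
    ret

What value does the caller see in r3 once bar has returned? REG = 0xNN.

REG = 0x67

prologue: push r3 -> mem[0xa9]=0x67, sp=0xa9
body[0] sub  r1, r3, r5 -> r1=0xf1
body[1] mov  r3, r2 -> r3=0x06
body[2] mov  r3, r1 -> r3=0xf1
body[3] sub  r0, r4, r4 -> r0=0x00
body[4] add  r1, r0, r1 -> r1=0xf1
epilogue: pop r3=0x67, sp=0xaa
r3 is callee-saved -> restored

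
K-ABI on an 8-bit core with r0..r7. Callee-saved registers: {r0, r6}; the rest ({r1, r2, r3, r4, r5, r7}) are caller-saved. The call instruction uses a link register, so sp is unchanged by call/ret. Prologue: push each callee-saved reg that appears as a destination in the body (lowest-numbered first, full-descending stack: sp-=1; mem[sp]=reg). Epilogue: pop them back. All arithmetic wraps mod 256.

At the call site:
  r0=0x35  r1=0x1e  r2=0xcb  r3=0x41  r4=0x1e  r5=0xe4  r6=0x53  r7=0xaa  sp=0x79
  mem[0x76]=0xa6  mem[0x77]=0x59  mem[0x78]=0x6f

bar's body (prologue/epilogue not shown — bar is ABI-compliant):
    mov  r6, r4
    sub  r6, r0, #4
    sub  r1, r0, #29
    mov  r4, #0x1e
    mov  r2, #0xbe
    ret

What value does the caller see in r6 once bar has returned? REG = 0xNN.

prologue: push r6 → mem[0x78]=0x53, sp=0x78
body[0] mov  r6, r4 → r6=0x1e
body[1] sub  r6, r0, #4 → r6=0x31
body[2] sub  r1, r0, #29 → r1=0x18
body[3] mov  r4, #0x1e → r4=0x1e
body[4] mov  r2, #0xbe → r2=0xbe
epilogue: pop r6=0x53, sp=0x79
r6 is callee-saved → restored

REG = 0x53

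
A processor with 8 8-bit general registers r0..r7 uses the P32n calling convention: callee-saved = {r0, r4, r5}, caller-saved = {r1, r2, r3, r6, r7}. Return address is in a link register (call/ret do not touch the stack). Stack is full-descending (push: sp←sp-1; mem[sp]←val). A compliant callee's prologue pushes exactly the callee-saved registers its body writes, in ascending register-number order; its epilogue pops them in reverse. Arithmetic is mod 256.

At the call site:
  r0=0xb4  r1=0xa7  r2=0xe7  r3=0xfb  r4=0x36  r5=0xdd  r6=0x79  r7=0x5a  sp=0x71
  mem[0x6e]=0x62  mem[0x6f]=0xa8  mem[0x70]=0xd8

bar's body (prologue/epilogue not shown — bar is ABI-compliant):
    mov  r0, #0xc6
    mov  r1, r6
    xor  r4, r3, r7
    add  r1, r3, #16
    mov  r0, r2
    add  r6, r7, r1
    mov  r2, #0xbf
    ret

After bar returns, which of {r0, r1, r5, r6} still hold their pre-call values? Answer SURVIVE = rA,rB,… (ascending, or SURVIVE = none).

prologue: push r0 -> mem[0x70]=0xb4, sp=0x70
prologue: push r4 -> mem[0x6f]=0x36, sp=0x6f
body[0] mov  r0, #0xc6 -> r0=0xc6
body[1] mov  r1, r6 -> r1=0x79
body[2] xor  r4, r3, r7 -> r4=0xa1
body[3] add  r1, r3, #16 -> r1=0x0b
body[4] mov  r0, r2 -> r0=0xe7
body[5] add  r6, r7, r1 -> r6=0x65
body[6] mov  r2, #0xbf -> r2=0xbf
epilogue: pop r4=0x36, sp=0x70
epilogue: pop r0=0xb4, sp=0x71
r0: callee-saved, written=True
r1: caller-saved, written=True
r5: callee-saved, written=False
r6: caller-saved, written=True

SURVIVE = r0,r5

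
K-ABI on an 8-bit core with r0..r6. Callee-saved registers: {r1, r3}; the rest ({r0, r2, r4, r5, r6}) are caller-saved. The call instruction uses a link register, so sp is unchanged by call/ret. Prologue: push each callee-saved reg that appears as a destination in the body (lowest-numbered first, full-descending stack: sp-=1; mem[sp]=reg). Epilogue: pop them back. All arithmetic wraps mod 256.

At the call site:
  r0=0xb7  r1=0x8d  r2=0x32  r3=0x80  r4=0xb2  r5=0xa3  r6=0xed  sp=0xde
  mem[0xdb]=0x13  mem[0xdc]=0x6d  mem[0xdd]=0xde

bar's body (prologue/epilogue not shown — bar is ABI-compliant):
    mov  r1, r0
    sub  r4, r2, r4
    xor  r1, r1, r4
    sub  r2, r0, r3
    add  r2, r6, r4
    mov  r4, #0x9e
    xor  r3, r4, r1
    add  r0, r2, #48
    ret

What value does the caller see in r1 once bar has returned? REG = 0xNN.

prologue: push r1 → mem[0xdd]=0x8d, sp=0xdd
prologue: push r3 → mem[0xdc]=0x80, sp=0xdc
body[0] mov  r1, r0 → r1=0xb7
body[1] sub  r4, r2, r4 → r4=0x80
body[2] xor  r1, r1, r4 → r1=0x37
body[3] sub  r2, r0, r3 → r2=0x37
body[4] add  r2, r6, r4 → r2=0x6d
body[5] mov  r4, #0x9e → r4=0x9e
body[6] xor  r3, r4, r1 → r3=0xa9
body[7] add  r0, r2, #48 → r0=0x9d
epilogue: pop r3=0x80, sp=0xdd
epilogue: pop r1=0x8d, sp=0xde
r1 is callee-saved → restored

REG = 0x8d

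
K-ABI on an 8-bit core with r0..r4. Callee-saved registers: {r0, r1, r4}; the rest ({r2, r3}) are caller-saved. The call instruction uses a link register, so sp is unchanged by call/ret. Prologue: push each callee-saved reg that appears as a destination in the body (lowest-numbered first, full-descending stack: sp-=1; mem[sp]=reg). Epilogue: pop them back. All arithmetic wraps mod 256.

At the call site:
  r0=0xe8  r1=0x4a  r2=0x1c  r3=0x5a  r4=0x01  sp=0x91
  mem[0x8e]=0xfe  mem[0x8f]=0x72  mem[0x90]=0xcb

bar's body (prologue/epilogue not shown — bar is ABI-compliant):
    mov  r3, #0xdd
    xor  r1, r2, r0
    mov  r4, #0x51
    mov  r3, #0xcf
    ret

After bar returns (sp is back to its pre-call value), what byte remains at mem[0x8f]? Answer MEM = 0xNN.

MEM = 0x01

prologue: push r1 → mem[0x90]=0x4a, sp=0x90
prologue: push r4 → mem[0x8f]=0x01, sp=0x8f
body[0] mov  r3, #0xdd → r3=0xdd
body[1] xor  r1, r2, r0 → r1=0xf4
body[2] mov  r4, #0x51 → r4=0x51
body[3] mov  r3, #0xcf → r3=0xcf
epilogue: pop r4=0x01, sp=0x90
epilogue: pop r1=0x4a, sp=0x91
prologue pushed ['r1', 'r4'] at ['0x90', '0x8f']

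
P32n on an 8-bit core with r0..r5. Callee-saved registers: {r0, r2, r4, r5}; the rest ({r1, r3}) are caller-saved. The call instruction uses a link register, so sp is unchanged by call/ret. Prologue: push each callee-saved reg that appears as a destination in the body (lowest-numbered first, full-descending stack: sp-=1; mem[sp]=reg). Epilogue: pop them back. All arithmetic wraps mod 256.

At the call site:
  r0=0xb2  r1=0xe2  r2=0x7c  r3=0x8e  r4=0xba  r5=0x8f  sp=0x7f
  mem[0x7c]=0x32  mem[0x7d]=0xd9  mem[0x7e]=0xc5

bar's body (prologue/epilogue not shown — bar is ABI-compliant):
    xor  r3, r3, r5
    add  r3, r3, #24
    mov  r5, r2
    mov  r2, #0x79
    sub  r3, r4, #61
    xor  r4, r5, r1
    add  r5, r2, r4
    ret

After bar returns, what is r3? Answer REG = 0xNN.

prologue: push r2 -> mem[0x7e]=0x7c, sp=0x7e
prologue: push r4 -> mem[0x7d]=0xba, sp=0x7d
prologue: push r5 -> mem[0x7c]=0x8f, sp=0x7c
body[0] xor  r3, r3, r5 -> r3=0x01
body[1] add  r3, r3, #24 -> r3=0x19
body[2] mov  r5, r2 -> r5=0x7c
body[3] mov  r2, #0x79 -> r2=0x79
body[4] sub  r3, r4, #61 -> r3=0x7d
body[5] xor  r4, r5, r1 -> r4=0x9e
body[6] add  r5, r2, r4 -> r5=0x17
epilogue: pop r5=0x8f, sp=0x7d
epilogue: pop r4=0xba, sp=0x7e
epilogue: pop r2=0x7c, sp=0x7f
r3 is caller-saved -> body value

REG = 0x7d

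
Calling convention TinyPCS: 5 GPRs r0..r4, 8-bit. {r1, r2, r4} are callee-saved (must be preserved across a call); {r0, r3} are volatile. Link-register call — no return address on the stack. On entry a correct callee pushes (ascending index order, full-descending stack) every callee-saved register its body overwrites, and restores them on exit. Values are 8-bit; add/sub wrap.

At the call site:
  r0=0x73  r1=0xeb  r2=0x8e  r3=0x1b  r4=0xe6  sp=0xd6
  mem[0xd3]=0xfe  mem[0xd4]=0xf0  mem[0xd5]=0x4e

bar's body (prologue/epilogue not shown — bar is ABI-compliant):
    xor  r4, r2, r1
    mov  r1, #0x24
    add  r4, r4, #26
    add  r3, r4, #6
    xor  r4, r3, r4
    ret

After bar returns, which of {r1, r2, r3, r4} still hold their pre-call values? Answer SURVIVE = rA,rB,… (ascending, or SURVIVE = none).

SURVIVE = r1,r2,r4

prologue: push r1 → mem[0xd5]=0xeb, sp=0xd5
prologue: push r4 → mem[0xd4]=0xe6, sp=0xd4
body[0] xor  r4, r2, r1 → r4=0x65
body[1] mov  r1, #0x24 → r1=0x24
body[2] add  r4, r4, #26 → r4=0x7f
body[3] add  r3, r4, #6 → r3=0x85
body[4] xor  r4, r3, r4 → r4=0xfa
epilogue: pop r4=0xe6, sp=0xd5
epilogue: pop r1=0xeb, sp=0xd6
r1: callee-saved, written=True
r2: callee-saved, written=False
r3: caller-saved, written=True
r4: callee-saved, written=True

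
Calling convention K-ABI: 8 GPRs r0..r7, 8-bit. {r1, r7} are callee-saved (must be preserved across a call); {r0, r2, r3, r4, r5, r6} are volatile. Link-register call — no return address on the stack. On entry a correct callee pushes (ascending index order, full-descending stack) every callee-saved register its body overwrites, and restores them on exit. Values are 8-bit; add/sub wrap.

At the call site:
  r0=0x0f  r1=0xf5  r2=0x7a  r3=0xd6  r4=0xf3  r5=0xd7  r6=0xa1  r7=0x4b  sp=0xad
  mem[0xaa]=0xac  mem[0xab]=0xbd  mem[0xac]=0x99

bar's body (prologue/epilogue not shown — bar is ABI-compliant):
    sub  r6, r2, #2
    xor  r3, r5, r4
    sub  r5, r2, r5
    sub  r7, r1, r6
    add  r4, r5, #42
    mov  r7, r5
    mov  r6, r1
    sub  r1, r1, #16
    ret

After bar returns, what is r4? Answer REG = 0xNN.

REG = 0xcd

prologue: push r1 → mem[0xac]=0xf5, sp=0xac
prologue: push r7 → mem[0xab]=0x4b, sp=0xab
body[0] sub  r6, r2, #2 → r6=0x78
body[1] xor  r3, r5, r4 → r3=0x24
body[2] sub  r5, r2, r5 → r5=0xa3
body[3] sub  r7, r1, r6 → r7=0x7d
body[4] add  r4, r5, #42 → r4=0xcd
body[5] mov  r7, r5 → r7=0xa3
body[6] mov  r6, r1 → r6=0xf5
body[7] sub  r1, r1, #16 → r1=0xe5
epilogue: pop r7=0x4b, sp=0xac
epilogue: pop r1=0xf5, sp=0xad
r4 is caller-saved → body value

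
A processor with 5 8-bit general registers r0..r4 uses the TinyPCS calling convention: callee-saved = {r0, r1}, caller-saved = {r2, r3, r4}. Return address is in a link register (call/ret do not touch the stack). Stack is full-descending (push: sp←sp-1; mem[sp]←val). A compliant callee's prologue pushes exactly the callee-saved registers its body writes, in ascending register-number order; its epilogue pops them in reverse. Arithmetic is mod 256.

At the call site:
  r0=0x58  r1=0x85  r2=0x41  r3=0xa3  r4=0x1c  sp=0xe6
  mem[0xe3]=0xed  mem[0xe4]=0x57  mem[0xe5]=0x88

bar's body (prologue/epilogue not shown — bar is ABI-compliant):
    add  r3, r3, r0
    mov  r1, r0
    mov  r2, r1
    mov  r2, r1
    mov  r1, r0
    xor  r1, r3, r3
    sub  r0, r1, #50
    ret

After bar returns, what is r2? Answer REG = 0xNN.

prologue: push r0 -> mem[0xe5]=0x58, sp=0xe5
prologue: push r1 -> mem[0xe4]=0x85, sp=0xe4
body[0] add  r3, r3, r0 -> r3=0xfb
body[1] mov  r1, r0 -> r1=0x58
body[2] mov  r2, r1 -> r2=0x58
body[3] mov  r2, r1 -> r2=0x58
body[4] mov  r1, r0 -> r1=0x58
body[5] xor  r1, r3, r3 -> r1=0x00
body[6] sub  r0, r1, #50 -> r0=0xce
epilogue: pop r1=0x85, sp=0xe5
epilogue: pop r0=0x58, sp=0xe6
r2 is caller-saved -> body value

REG = 0x58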